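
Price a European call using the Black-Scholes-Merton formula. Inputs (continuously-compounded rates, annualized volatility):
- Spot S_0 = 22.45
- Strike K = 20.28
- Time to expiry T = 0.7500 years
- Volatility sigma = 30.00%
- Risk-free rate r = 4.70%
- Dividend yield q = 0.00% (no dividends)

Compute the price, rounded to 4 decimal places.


Answer: Price = 3.9007

Derivation:
d1 = (ln(S/K) + (r - q + 0.5*sigma^2) * T) / (sigma * sqrt(T)) = 0.65685308
d2 = d1 - sigma * sqrt(T) = 0.39704546
exp(-rT) = 0.96536405; exp(-qT) = 1.00000000
C = S_0 * exp(-qT) * N(d1) - K * exp(-rT) * N(d2)
N(d1) = 0.74436230; N(d2) = 0.65433303
C = 22.4500 * 1.00000000 * 0.74436230 - 20.2800 * 0.96536405 * 0.65433303 = 3.9007


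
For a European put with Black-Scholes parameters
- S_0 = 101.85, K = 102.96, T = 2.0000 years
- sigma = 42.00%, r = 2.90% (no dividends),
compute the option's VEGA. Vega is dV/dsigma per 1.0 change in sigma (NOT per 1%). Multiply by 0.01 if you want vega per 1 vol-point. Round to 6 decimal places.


Answer: Vega = 53.533296

Derivation:
d1 = 0.3763838135; d2 = -0.2175858827
phi(d1) = 0.3716618213; exp(-qT) = 1.0000000000; exp(-rT) = 0.9436499474
Vega = S * exp(-qT) * phi(d1) * sqrt(T) = 101.8500 * 1.0000000000 * 0.3716618213 * 1.4142135624 = 53.533296


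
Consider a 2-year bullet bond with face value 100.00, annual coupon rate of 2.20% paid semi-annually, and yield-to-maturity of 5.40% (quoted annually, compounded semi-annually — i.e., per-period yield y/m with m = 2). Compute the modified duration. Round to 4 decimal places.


Coupon per period c = face * coupon_rate / m = 1.100000
Periods per year m = 2; per-period yield y/m = 0.027000
Number of cashflows N = 4
Cashflows (t years, CF_t, discount factor 1/(1+y/m)^(m*t), PV):
  t = 0.5000: CF_t = 1.100000, DF = 0.973710, PV = 1.071081
  t = 1.0000: CF_t = 1.100000, DF = 0.948111, PV = 1.042922
  t = 1.5000: CF_t = 1.100000, DF = 0.923185, PV = 1.015503
  t = 2.0000: CF_t = 101.100000, DF = 0.898914, PV = 90.880222
Price P = sum_t PV_t = 94.009728
First compute Macaulay numerator sum_t t * PV_t:
  t * PV_t at t = 0.5000: 0.535540
  t * PV_t at t = 1.0000: 1.042922
  t * PV_t at t = 1.5000: 1.523255
  t * PV_t at t = 2.0000: 181.760445
Macaulay duration D = 184.862162 / 94.009728 = 1.966415
Modified duration = D / (1 + y/m) = 1.966415 / (1 + 0.027000) = 1.914718

Answer: Modified duration = 1.9147


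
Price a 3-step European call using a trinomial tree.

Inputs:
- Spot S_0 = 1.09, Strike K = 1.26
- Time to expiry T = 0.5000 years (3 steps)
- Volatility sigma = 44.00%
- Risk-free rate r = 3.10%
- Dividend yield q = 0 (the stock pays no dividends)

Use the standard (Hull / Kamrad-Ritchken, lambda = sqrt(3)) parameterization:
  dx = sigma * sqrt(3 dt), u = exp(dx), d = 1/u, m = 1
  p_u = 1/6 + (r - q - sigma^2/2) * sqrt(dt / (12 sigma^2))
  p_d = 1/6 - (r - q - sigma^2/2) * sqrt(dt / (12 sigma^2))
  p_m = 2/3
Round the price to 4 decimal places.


Answer: Price = V(0,0) = 0.0860

Derivation:
dt = T/N = 0.166667; dx = sigma*sqrt(3*dt) = 0.311127
u = exp(dx) = 1.364963; d = 1/u = 0.732621
p_u = 0.149043, p_m = 0.666667, p_d = 0.184291
Discount per step: exp(-r*dt) = 0.994847
Stock lattice S(k, j) with j the centered position index:
  k=0: S(0,+0) = 1.0900
  k=1: S(1,-1) = 0.7986; S(1,+0) = 1.0900; S(1,+1) = 1.4878
  k=2: S(2,-2) = 0.5850; S(2,-1) = 0.7986; S(2,+0) = 1.0900; S(2,+1) = 1.4878; S(2,+2) = 2.0308
  k=3: S(3,-3) = 0.4286; S(3,-2) = 0.5850; S(3,-1) = 0.7986; S(3,+0) = 1.0900; S(3,+1) = 1.4878; S(3,+2) = 2.0308; S(3,+3) = 2.7720
Terminal payoffs V(N, j) = max(S_T - K, 0):
  V(3,-3) = 0.000000; V(3,-2) = 0.000000; V(3,-1) = 0.000000; V(3,+0) = 0.000000; V(3,+1) = 0.227809; V(3,+2) = 0.770804; V(3,+3) = 1.511971
Backward induction: V(k, j) = exp(-r*dt) * [p_u * V(k+1, j+1) + p_m * V(k+1, j) + p_d * V(k+1, j-1)]
  V(2,-2) = exp(-r*dt) * [p_u*0.000000 + p_m*0.000000 + p_d*0.000000] = 0.000000
  V(2,-1) = exp(-r*dt) * [p_u*0.000000 + p_m*0.000000 + p_d*0.000000] = 0.000000
  V(2,+0) = exp(-r*dt) * [p_u*0.227809 + p_m*0.000000 + p_d*0.000000] = 0.033778
  V(2,+1) = exp(-r*dt) * [p_u*0.770804 + p_m*0.227809 + p_d*0.000000] = 0.265381
  V(2,+2) = exp(-r*dt) * [p_u*1.511971 + p_m*0.770804 + p_d*0.227809] = 0.777175
  V(1,-1) = exp(-r*dt) * [p_u*0.033778 + p_m*0.000000 + p_d*0.000000] = 0.005008
  V(1,+0) = exp(-r*dt) * [p_u*0.265381 + p_m*0.033778 + p_d*0.000000] = 0.061752
  V(1,+1) = exp(-r*dt) * [p_u*0.777175 + p_m*0.265381 + p_d*0.033778] = 0.297437
  V(0,+0) = exp(-r*dt) * [p_u*0.297437 + p_m*0.061752 + p_d*0.005008] = 0.085976


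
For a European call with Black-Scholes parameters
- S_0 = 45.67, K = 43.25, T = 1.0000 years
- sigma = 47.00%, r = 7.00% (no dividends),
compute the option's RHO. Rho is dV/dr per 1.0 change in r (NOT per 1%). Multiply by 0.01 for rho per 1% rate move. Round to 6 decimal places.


d1 = 0.4997753060; d2 = 0.0297753060
phi(d1) = 0.3521048736; exp(-qT) = 1.0000000000; exp(-rT) = 0.9323938199
N(d2) = 0.5118768735
Rho = K*T*exp(-rT)*N(d2) = 43.2500 * 1.0000 * 0.9323938199 * 0.5118768735 = 20.641964

Answer: Rho = 20.641964


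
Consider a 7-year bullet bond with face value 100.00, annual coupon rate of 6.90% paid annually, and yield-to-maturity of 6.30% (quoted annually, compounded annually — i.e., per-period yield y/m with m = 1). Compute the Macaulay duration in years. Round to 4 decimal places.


Answer: Macaulay duration = 5.8035 years

Derivation:
Coupon per period c = face * coupon_rate / m = 6.900000
Periods per year m = 1; per-period yield y/m = 0.063000
Number of cashflows N = 7
Cashflows (t years, CF_t, discount factor 1/(1+y/m)^(m*t), PV):
  t = 1.0000: CF_t = 6.900000, DF = 0.940734, PV = 6.491063
  t = 2.0000: CF_t = 6.900000, DF = 0.884980, PV = 6.106362
  t = 3.0000: CF_t = 6.900000, DF = 0.832531, PV = 5.744461
  t = 4.0000: CF_t = 6.900000, DF = 0.783190, PV = 5.404009
  t = 5.0000: CF_t = 6.900000, DF = 0.736773, PV = 5.083733
  t = 6.0000: CF_t = 6.900000, DF = 0.693107, PV = 4.782440
  t = 7.0000: CF_t = 106.900000, DF = 0.652029, PV = 69.701938
Price P = sum_t PV_t = 103.314006
Macaulay numerator sum_t t * PV_t:
  t * PV_t at t = 1.0000: 6.491063
  t * PV_t at t = 2.0000: 12.212724
  t * PV_t at t = 3.0000: 17.233383
  t * PV_t at t = 4.0000: 21.616034
  t * PV_t at t = 5.0000: 25.418667
  t * PV_t at t = 6.0000: 28.694638
  t * PV_t at t = 7.0000: 487.913566
Macaulay duration D = (sum_t t * PV_t) / P = 599.580077 / 103.314006 = 5.803473


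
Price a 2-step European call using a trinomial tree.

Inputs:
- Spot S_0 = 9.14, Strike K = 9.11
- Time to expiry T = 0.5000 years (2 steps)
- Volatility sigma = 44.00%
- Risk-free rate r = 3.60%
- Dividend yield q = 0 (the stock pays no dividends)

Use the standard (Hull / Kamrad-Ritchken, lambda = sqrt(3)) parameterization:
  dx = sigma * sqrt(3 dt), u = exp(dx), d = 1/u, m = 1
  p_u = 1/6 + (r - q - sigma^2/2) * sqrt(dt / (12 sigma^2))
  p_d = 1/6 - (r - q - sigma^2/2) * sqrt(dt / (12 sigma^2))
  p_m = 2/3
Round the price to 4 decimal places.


dt = T/N = 0.250000; dx = sigma*sqrt(3*dt) = 0.381051
u = exp(dx) = 1.463823; d = 1/u = 0.683143
p_u = 0.146722, p_m = 0.666667, p_d = 0.186611
Discount per step: exp(-r*dt) = 0.991040
Stock lattice S(k, j) with j the centered position index:
  k=0: S(0,+0) = 9.1400
  k=1: S(1,-1) = 6.2439; S(1,+0) = 9.1400; S(1,+1) = 13.3793
  k=2: S(2,-2) = 4.2655; S(2,-1) = 6.2439; S(2,+0) = 9.1400; S(2,+1) = 13.3793; S(2,+2) = 19.5850
Terminal payoffs V(N, j) = max(S_T - K, 0):
  V(2,-2) = 0.000000; V(2,-1) = 0.000000; V(2,+0) = 0.030000; V(2,+1) = 4.269338; V(2,+2) = 10.474976
Backward induction: V(k, j) = exp(-r*dt) * [p_u * V(k+1, j+1) + p_m * V(k+1, j) + p_d * V(k+1, j-1)]
  V(1,-1) = exp(-r*dt) * [p_u*0.030000 + p_m*0.000000 + p_d*0.000000] = 0.004362
  V(1,+0) = exp(-r*dt) * [p_u*4.269338 + p_m*0.030000 + p_d*0.000000] = 0.640614
  V(1,+1) = exp(-r*dt) * [p_u*10.474976 + p_m*4.269338 + p_d*0.030000] = 4.349410
  V(0,+0) = exp(-r*dt) * [p_u*4.349410 + p_m*0.640614 + p_d*0.004362] = 1.056492

Answer: Price = V(0,0) = 1.0565


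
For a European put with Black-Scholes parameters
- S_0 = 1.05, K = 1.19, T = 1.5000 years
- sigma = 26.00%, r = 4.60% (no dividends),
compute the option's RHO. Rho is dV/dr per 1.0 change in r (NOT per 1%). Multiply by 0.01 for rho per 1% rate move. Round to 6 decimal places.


d1 = -0.0171562982; d2 = -0.3355899648
phi(d1) = 0.3988835727; exp(-qT) = 1.0000000000; exp(-rT) = 0.9333266801
N(-d2) = 0.6314099537
Rho = -K*T*exp(-rT)*N(-d2) = -1.1900 * 1.5000 * 0.9333266801 * 0.6314099537 = -1.051921

Answer: Rho = -1.051921


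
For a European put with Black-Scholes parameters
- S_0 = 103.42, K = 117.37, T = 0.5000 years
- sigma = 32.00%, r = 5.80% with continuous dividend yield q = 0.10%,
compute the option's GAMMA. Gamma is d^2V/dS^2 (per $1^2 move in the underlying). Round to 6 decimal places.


d1 = -0.3201115317; d2 = -0.5463857017
phi(d1) = 0.3790169964; exp(-qT) = 0.9995001250; exp(-rT) = 0.9714164645
Gamma = exp(-qT) * phi(d1) / (S * sigma * sqrt(T)) = 0.9995001250 * 0.3790169964 / (103.4200 * 0.3200 * 0.7071067812) = 0.016188

Answer: Gamma = 0.016188


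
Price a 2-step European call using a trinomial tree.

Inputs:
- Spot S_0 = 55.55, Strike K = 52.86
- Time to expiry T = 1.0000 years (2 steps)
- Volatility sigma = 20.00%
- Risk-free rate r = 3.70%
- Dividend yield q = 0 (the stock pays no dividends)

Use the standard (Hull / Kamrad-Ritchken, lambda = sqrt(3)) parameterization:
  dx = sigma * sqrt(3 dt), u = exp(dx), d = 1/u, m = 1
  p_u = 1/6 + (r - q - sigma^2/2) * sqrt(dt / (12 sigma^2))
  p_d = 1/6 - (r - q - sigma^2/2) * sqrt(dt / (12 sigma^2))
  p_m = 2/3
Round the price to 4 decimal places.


dt = T/N = 0.500000; dx = sigma*sqrt(3*dt) = 0.244949
u = exp(dx) = 1.277556; d = 1/u = 0.782744
p_u = 0.184017, p_m = 0.666667, p_d = 0.149316
Discount per step: exp(-r*dt) = 0.981670
Stock lattice S(k, j) with j the centered position index:
  k=0: S(0,+0) = 55.5500
  k=1: S(1,-1) = 43.4815; S(1,+0) = 55.5500; S(1,+1) = 70.9682
  k=2: S(2,-2) = 34.0349; S(2,-1) = 43.4815; S(2,+0) = 55.5500; S(2,+1) = 70.9682; S(2,+2) = 90.6659
Terminal payoffs V(N, j) = max(S_T - K, 0):
  V(2,-2) = 0.000000; V(2,-1) = 0.000000; V(2,+0) = 2.690000; V(2,+1) = 18.108243; V(2,+2) = 37.805913
Backward induction: V(k, j) = exp(-r*dt) * [p_u * V(k+1, j+1) + p_m * V(k+1, j) + p_d * V(k+1, j-1)]
  V(1,-1) = exp(-r*dt) * [p_u*2.690000 + p_m*0.000000 + p_d*0.000000] = 0.485933
  V(1,+0) = exp(-r*dt) * [p_u*18.108243 + p_m*2.690000 + p_d*0.000000] = 5.031611
  V(1,+1) = exp(-r*dt) * [p_u*37.805913 + p_m*18.108243 + p_d*2.690000] = 19.074597
  V(0,+0) = exp(-r*dt) * [p_u*19.074597 + p_m*5.031611 + p_d*0.485933] = 6.809864

Answer: Price = V(0,0) = 6.8099


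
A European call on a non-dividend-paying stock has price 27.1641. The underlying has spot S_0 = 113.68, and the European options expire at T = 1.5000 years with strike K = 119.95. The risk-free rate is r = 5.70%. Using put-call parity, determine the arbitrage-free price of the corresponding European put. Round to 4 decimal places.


Answer: Put price = 23.6046

Derivation:
Put-call parity: C - P = S_0 * exp(-qT) - K * exp(-rT).
S_0 * exp(-qT) = 113.6800 * 1.00000000 = 113.68000000
K * exp(-rT) = 119.9500 * 0.91805314 = 110.12047451
P = C - S*exp(-qT) + K*exp(-rT)
P = 27.1641 - 113.68000000 + 110.12047451 = 23.6046


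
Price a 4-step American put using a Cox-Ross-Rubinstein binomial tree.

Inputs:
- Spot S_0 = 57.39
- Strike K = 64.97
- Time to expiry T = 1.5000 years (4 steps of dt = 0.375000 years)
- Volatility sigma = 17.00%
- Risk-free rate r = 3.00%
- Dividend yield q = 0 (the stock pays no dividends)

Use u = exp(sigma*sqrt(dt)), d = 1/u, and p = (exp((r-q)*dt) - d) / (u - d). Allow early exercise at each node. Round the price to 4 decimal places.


dt = T/N = 0.375000
u = exp(sigma*sqrt(dt)) = 1.109715; d = 1/u = 0.901132
p = (exp((r-q)*dt) - d) / (u - d) = 0.528238
Discount per step: exp(-r*dt) = 0.988813
Stock lattice S(k, i) with i counting down-moves:
  k=0: S(0,0) = 57.3900
  k=1: S(1,0) = 63.6865; S(1,1) = 51.7160
  k=2: S(2,0) = 70.6739; S(2,1) = 57.3900; S(2,2) = 46.6029
  k=3: S(3,0) = 78.4279; S(3,1) = 63.6865; S(3,2) = 51.7160; S(3,3) = 41.9954
  k=4: S(4,0) = 87.0326; S(4,1) = 70.6739; S(4,2) = 57.3900; S(4,3) = 46.6029; S(4,4) = 37.8434
Terminal payoffs V(N, i) = max(K - S_T, 0):
  V(4,0) = 0.000000; V(4,1) = 0.000000; V(4,2) = 7.580000; V(4,3) = 18.367069; V(4,4) = 27.126592
Backward induction: V(k, i) = exp(-r*dt) * [p * V(k+1, i) + (1-p) * V(k+1, i+1)]; then take max(V_cont, immediate exercise) for American.
  V(3,0) = exp(-r*dt) * [p*0.000000 + (1-p)*0.000000] = 0.000000; exercise = 0.000000; V(3,0) = max -> 0.000000
  V(3,1) = exp(-r*dt) * [p*0.000000 + (1-p)*7.580000] = 3.535955; exercise = 1.283451; V(3,1) = max -> 3.535955
  V(3,2) = exp(-r*dt) * [p*7.580000 + (1-p)*18.367069] = 12.527207; exercise = 13.254023; V(3,2) = max -> 13.254023
  V(3,3) = exp(-r*dt) * [p*18.367069 + (1-p)*27.126592] = 22.247782; exercise = 22.974598; V(3,3) = max -> 22.974598
  V(2,0) = exp(-r*dt) * [p*0.000000 + (1-p)*3.535955] = 1.649470; exercise = 0.000000; V(2,0) = max -> 1.649470
  V(2,1) = exp(-r*dt) * [p*3.535955 + (1-p)*13.254023] = 8.029730; exercise = 7.580000; V(2,1) = max -> 8.029730
  V(2,2) = exp(-r*dt) * [p*13.254023 + (1-p)*22.974598] = 17.640252; exercise = 18.367069; V(2,2) = max -> 18.367069
  V(1,0) = exp(-r*dt) * [p*1.649470 + (1-p)*8.029730] = 4.607312; exercise = 1.283451; V(1,0) = max -> 4.607312
  V(1,1) = exp(-r*dt) * [p*8.029730 + (1-p)*18.367069] = 12.762114; exercise = 13.254023; V(1,1) = max -> 13.254023
  V(0,0) = exp(-r*dt) * [p*4.607312 + (1-p)*13.254023] = 8.589330; exercise = 7.580000; V(0,0) = max -> 8.589330

Answer: Price = V(0,0) = 8.5893


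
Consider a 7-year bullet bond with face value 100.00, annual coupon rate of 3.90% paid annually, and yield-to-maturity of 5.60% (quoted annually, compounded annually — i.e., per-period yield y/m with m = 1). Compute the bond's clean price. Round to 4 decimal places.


Coupon per period c = face * coupon_rate / m = 3.900000
Periods per year m = 1; per-period yield y/m = 0.056000
Number of cashflows N = 7
Cashflows (t years, CF_t, discount factor 1/(1+y/m)^(m*t), PV):
  t = 1.0000: CF_t = 3.900000, DF = 0.946970, PV = 3.693182
  t = 2.0000: CF_t = 3.900000, DF = 0.896752, PV = 3.497331
  t = 3.0000: CF_t = 3.900000, DF = 0.849197, PV = 3.311867
  t = 4.0000: CF_t = 3.900000, DF = 0.804163, PV = 3.136237
  t = 5.0000: CF_t = 3.900000, DF = 0.761518, PV = 2.969922
  t = 6.0000: CF_t = 3.900000, DF = 0.721135, PV = 2.812426
  t = 7.0000: CF_t = 103.900000, DF = 0.682893, PV = 70.952568
Price P = sum_t PV_t = 90.373533

Answer: Price = 90.3735


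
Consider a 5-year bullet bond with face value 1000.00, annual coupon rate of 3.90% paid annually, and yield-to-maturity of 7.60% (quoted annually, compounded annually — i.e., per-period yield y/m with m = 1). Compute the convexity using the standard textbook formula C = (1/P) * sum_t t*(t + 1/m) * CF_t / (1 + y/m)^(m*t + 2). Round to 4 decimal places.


Answer: Convexity = 23.1930

Derivation:
Coupon per period c = face * coupon_rate / m = 39.000000
Periods per year m = 1; per-period yield y/m = 0.076000
Number of cashflows N = 5
Cashflows (t years, CF_t, discount factor 1/(1+y/m)^(m*t), PV):
  t = 1.0000: CF_t = 39.000000, DF = 0.929368, PV = 36.245353
  t = 2.0000: CF_t = 39.000000, DF = 0.863725, PV = 33.685272
  t = 3.0000: CF_t = 39.000000, DF = 0.802718, PV = 31.306015
  t = 4.0000: CF_t = 39.000000, DF = 0.746021, PV = 29.094810
  t = 5.0000: CF_t = 1039.000000, DF = 0.693328, PV = 720.367633
Price P = sum_t PV_t = 850.699083
Convexity numerator sum_t t*(t + 1/m) * CF_t / (1+y/m)^(m*t + 2):
  t = 1.0000: term = 62.612031
  t = 2.0000: term = 174.568859
  t = 3.0000: term = 324.477432
  t = 4.0000: term = 502.598253
  t = 5.0000: term = 18665.984590
Convexity = (1/P) * sum = 19730.241165 / 850.699083 = 23.192973


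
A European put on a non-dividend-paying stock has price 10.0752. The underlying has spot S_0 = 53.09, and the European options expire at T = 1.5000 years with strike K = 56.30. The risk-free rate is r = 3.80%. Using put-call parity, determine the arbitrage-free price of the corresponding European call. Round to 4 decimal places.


Answer: Call price = 9.9846

Derivation:
Put-call parity: C - P = S_0 * exp(-qT) - K * exp(-rT).
S_0 * exp(-qT) = 53.0900 * 1.00000000 = 53.09000000
K * exp(-rT) = 56.3000 * 0.94459407 = 53.18064611
C = P + S*exp(-qT) - K*exp(-rT)
C = 10.0752 + 53.09000000 - 53.18064611 = 9.9846


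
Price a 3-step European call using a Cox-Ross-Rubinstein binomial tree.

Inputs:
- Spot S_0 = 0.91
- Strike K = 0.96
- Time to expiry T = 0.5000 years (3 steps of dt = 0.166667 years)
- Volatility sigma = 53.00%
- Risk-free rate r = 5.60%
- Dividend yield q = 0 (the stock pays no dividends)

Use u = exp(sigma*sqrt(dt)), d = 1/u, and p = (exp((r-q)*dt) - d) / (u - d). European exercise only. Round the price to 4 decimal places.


Answer: Price = V(0,0) = 0.1354

Derivation:
dt = T/N = 0.166667
u = exp(sigma*sqrt(dt)) = 1.241564; d = 1/u = 0.805436
p = (exp((r-q)*dt) - d) / (u - d) = 0.467618
Discount per step: exp(-r*dt) = 0.990710
Stock lattice S(k, i) with i counting down-moves:
  k=0: S(0,0) = 0.9100
  k=1: S(1,0) = 1.1298; S(1,1) = 0.7329
  k=2: S(2,0) = 1.4027; S(2,1) = 0.9100; S(2,2) = 0.5903
  k=3: S(3,0) = 1.7416; S(3,1) = 1.1298; S(3,2) = 0.7329; S(3,3) = 0.4755
Terminal payoffs V(N, i) = max(S_T - K, 0):
  V(3,0) = 0.781600; V(3,1) = 0.169823; V(3,2) = 0.000000; V(3,3) = 0.000000
Backward induction: V(k, i) = exp(-r*dt) * [p * V(k+1, i) + (1-p) * V(k+1, i+1)].
  V(2,0) = exp(-r*dt) * [p*0.781600 + (1-p)*0.169823] = 0.451665
  V(2,1) = exp(-r*dt) * [p*0.169823 + (1-p)*0.000000] = 0.078674
  V(2,2) = exp(-r*dt) * [p*0.000000 + (1-p)*0.000000] = 0.000000
  V(1,0) = exp(-r*dt) * [p*0.451665 + (1-p)*0.078674] = 0.250740
  V(1,1) = exp(-r*dt) * [p*0.078674 + (1-p)*0.000000] = 0.036448
  V(0,0) = exp(-r*dt) * [p*0.250740 + (1-p)*0.036448] = 0.135385


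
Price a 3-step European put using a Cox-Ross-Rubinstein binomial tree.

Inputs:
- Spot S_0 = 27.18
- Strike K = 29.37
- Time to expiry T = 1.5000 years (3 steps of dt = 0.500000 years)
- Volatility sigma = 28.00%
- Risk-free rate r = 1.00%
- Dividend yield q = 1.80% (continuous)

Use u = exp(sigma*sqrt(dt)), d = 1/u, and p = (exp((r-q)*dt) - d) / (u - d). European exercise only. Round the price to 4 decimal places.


dt = T/N = 0.500000
u = exp(sigma*sqrt(dt)) = 1.218950; d = 1/u = 0.820378
p = (exp((r-q)*dt) - d) / (u - d) = 0.440648
Discount per step: exp(-r*dt) = 0.995012
Stock lattice S(k, i) with i counting down-moves:
  k=0: S(0,0) = 27.1800
  k=1: S(1,0) = 33.1311; S(1,1) = 22.2979
  k=2: S(2,0) = 40.3851; S(2,1) = 27.1800; S(2,2) = 18.2927
  k=3: S(3,0) = 49.2274; S(3,1) = 33.1311; S(3,2) = 22.2979; S(3,3) = 15.0069
Terminal payoffs V(N, i) = max(K - S_T, 0):
  V(3,0) = 0.000000; V(3,1) = 0.000000; V(3,2) = 7.072122; V(3,3) = 14.363076
Backward induction: V(k, i) = exp(-r*dt) * [p * V(k+1, i) + (1-p) * V(k+1, i+1)].
  V(2,0) = exp(-r*dt) * [p*0.000000 + (1-p)*0.000000] = 0.000000
  V(2,1) = exp(-r*dt) * [p*0.000000 + (1-p)*7.072122] = 3.936077
  V(2,2) = exp(-r*dt) * [p*7.072122 + (1-p)*14.363076] = 11.094721
  V(1,0) = exp(-r*dt) * [p*0.000000 + (1-p)*3.936077] = 2.190673
  V(1,1) = exp(-r*dt) * [p*3.936077 + (1-p)*11.094721] = 7.900678
  V(0,0) = exp(-r*dt) * [p*2.190673 + (1-p)*7.900678] = 5.357721

Answer: Price = V(0,0) = 5.3577


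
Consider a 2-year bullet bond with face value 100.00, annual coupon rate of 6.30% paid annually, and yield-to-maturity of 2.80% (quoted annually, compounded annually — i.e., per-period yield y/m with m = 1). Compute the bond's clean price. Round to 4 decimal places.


Coupon per period c = face * coupon_rate / m = 6.300000
Periods per year m = 1; per-period yield y/m = 0.028000
Number of cashflows N = 2
Cashflows (t years, CF_t, discount factor 1/(1+y/m)^(m*t), PV):
  t = 1.0000: CF_t = 6.300000, DF = 0.972763, PV = 6.128405
  t = 2.0000: CF_t = 106.300000, DF = 0.946267, PV = 100.588200
Price P = sum_t PV_t = 106.716604

Answer: Price = 106.7166


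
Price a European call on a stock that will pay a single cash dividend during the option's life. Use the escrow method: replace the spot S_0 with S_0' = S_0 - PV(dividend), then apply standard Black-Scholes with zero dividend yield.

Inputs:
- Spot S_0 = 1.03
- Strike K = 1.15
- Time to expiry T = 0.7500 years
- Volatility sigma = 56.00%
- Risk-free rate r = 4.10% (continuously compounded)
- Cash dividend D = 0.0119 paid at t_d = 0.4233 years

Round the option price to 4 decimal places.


PV(D) = D * exp(-r * t_d) = 0.0119 * 0.98279444 = 0.01169525
S_0' = S_0 - PV(D) = 1.0300 - 0.01169525 = 1.01830475
d1 = (ln(S_0'/K) + (r + sigma^2/2)*T) / (sigma*sqrt(T)) = 0.05511074
d2 = d1 - sigma*sqrt(T) = -0.42986349
exp(-rT) = 0.96971797
N(d1) = 0.52197488; N(d2) = 0.33364747
C = S_0' * N(d1) - K * exp(-rT) * N(d2) = 1.01830475 * 0.52197488 - 1.1500 * 0.96971797 * 0.33364747 = 0.1595

Answer: Price = 0.1595


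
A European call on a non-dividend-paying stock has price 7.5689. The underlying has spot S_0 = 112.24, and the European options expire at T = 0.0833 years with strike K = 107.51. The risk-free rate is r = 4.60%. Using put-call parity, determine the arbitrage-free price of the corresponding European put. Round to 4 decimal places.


Put-call parity: C - P = S_0 * exp(-qT) - K * exp(-rT).
S_0 * exp(-qT) = 112.2400 * 1.00000000 = 112.24000000
K * exp(-rT) = 107.5100 * 0.99617553 = 107.09883144
P = C - S*exp(-qT) + K*exp(-rT)
P = 7.5689 - 112.24000000 + 107.09883144 = 2.4277

Answer: Put price = 2.4277


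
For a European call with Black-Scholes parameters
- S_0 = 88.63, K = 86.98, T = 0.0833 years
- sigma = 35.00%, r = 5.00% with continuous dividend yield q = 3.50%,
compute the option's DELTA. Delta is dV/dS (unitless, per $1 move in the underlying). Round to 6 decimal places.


Answer: Delta = 0.596543

Derivation:
d1 = 0.2489090512; d2 = 0.1478929634
phi(d1) = 0.3867733598; exp(-qT) = 0.9970887459; exp(-rT) = 0.9958436616
N(d1) = 0.5982844331
Delta = exp(-qT) * N(d1) = 0.9970887459 * 0.5982844331 = 0.596543


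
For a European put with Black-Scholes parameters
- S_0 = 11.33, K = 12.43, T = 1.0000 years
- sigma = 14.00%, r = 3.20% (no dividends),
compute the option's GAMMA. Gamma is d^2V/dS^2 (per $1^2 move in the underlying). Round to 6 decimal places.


Answer: Gamma = 0.235448

Derivation:
d1 = -0.3632773606; d2 = -0.5032773606
phi(d1) = 0.3734677014; exp(-qT) = 1.0000000000; exp(-rT) = 0.9685065821
Gamma = exp(-qT) * phi(d1) / (S * sigma * sqrt(T)) = 1.0000000000 * 0.3734677014 / (11.3300 * 0.1400 * 1.0000000000) = 0.235448


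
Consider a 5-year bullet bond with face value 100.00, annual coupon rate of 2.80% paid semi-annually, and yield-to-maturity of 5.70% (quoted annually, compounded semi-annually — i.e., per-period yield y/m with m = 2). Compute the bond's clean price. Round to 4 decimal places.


Answer: Price = 87.5360

Derivation:
Coupon per period c = face * coupon_rate / m = 1.400000
Periods per year m = 2; per-period yield y/m = 0.028500
Number of cashflows N = 10
Cashflows (t years, CF_t, discount factor 1/(1+y/m)^(m*t), PV):
  t = 0.5000: CF_t = 1.400000, DF = 0.972290, PV = 1.361206
  t = 1.0000: CF_t = 1.400000, DF = 0.945347, PV = 1.323486
  t = 1.5000: CF_t = 1.400000, DF = 0.919152, PV = 1.286812
  t = 2.0000: CF_t = 1.400000, DF = 0.893682, PV = 1.251154
  t = 2.5000: CF_t = 1.400000, DF = 0.868917, PV = 1.216484
  t = 3.0000: CF_t = 1.400000, DF = 0.844840, PV = 1.182775
  t = 3.5000: CF_t = 1.400000, DF = 0.821429, PV = 1.150000
  t = 4.0000: CF_t = 1.400000, DF = 0.798667, PV = 1.118134
  t = 4.5000: CF_t = 1.400000, DF = 0.776536, PV = 1.087150
  t = 5.0000: CF_t = 101.400000, DF = 0.755018, PV = 76.558778
Price P = sum_t PV_t = 87.535980


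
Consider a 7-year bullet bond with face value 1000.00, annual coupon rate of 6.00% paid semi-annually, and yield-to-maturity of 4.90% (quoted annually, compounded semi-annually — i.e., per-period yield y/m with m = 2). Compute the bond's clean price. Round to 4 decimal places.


Answer: Price = 1064.5233

Derivation:
Coupon per period c = face * coupon_rate / m = 30.000000
Periods per year m = 2; per-period yield y/m = 0.024500
Number of cashflows N = 14
Cashflows (t years, CF_t, discount factor 1/(1+y/m)^(m*t), PV):
  t = 0.5000: CF_t = 30.000000, DF = 0.976086, PV = 29.282577
  t = 1.0000: CF_t = 30.000000, DF = 0.952744, PV = 28.582310
  t = 1.5000: CF_t = 30.000000, DF = 0.929960, PV = 27.898790
  t = 2.0000: CF_t = 30.000000, DF = 0.907721, PV = 27.231615
  t = 2.5000: CF_t = 30.000000, DF = 0.886013, PV = 26.580396
  t = 3.0000: CF_t = 30.000000, DF = 0.864825, PV = 25.944749
  t = 3.5000: CF_t = 30.000000, DF = 0.844143, PV = 25.324304
  t = 4.0000: CF_t = 30.000000, DF = 0.823957, PV = 24.718696
  t = 4.5000: CF_t = 30.000000, DF = 0.804252, PV = 24.127570
  t = 5.0000: CF_t = 30.000000, DF = 0.785019, PV = 23.550581
  t = 5.5000: CF_t = 30.000000, DF = 0.766246, PV = 22.987390
  t = 6.0000: CF_t = 30.000000, DF = 0.747922, PV = 22.437667
  t = 6.5000: CF_t = 30.000000, DF = 0.730036, PV = 21.901090
  t = 7.0000: CF_t = 1030.000000, DF = 0.712578, PV = 733.955529
Price P = sum_t PV_t = 1064.523265


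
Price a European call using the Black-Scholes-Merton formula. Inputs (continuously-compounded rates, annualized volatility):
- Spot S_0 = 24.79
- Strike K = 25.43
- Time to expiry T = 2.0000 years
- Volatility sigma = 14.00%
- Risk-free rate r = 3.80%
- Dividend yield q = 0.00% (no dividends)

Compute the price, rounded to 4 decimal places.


d1 = (ln(S/K) + (r - q + 0.5*sigma^2) * T) / (sigma * sqrt(T)) = 0.35411285
d2 = d1 - sigma * sqrt(T) = 0.15612295
exp(-rT) = 0.92681621; exp(-qT) = 1.00000000
C = S_0 * exp(-qT) * N(d1) - K * exp(-rT) * N(d2)
N(d1) = 0.63837284; N(d2) = 0.56203194
C = 24.7900 * 1.00000000 * 0.63837284 - 25.4300 * 0.92681621 * 0.56203194 = 2.5788

Answer: Price = 2.5788


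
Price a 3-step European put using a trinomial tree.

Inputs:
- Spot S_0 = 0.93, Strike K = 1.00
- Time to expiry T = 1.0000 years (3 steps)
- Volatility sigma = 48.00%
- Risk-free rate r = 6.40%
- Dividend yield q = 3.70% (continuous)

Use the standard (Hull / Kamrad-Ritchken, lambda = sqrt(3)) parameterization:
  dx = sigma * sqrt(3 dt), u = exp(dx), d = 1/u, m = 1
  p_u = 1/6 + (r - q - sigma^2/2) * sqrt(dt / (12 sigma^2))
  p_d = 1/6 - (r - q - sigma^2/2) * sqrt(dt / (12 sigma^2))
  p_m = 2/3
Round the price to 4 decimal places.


dt = T/N = 0.333333; dx = sigma*sqrt(3*dt) = 0.480000
u = exp(dx) = 1.616074; d = 1/u = 0.618783
p_u = 0.136042, p_m = 0.666667, p_d = 0.197292
Discount per step: exp(-r*dt) = 0.978893
Stock lattice S(k, j) with j the centered position index:
  k=0: S(0,+0) = 0.9300
  k=1: S(1,-1) = 0.5755; S(1,+0) = 0.9300; S(1,+1) = 1.5029
  k=2: S(2,-2) = 0.3561; S(2,-1) = 0.5755; S(2,+0) = 0.9300; S(2,+1) = 1.5029; S(2,+2) = 2.4289
  k=3: S(3,-3) = 0.2203; S(3,-2) = 0.3561; S(3,-1) = 0.5755; S(3,+0) = 0.9300; S(3,+1) = 1.5029; S(3,+2) = 2.4289; S(3,+3) = 3.9252
Terminal payoffs V(N, j) = max(K - S_T, 0):
  V(3,-3) = 0.779657; V(3,-2) = 0.643910; V(3,-1) = 0.424531; V(3,+0) = 0.070000; V(3,+1) = 0.000000; V(3,+2) = 0.000000; V(3,+3) = 0.000000
Backward induction: V(k, j) = exp(-r*dt) * [p_u * V(k+1, j+1) + p_m * V(k+1, j) + p_d * V(k+1, j-1)]
  V(2,-2) = exp(-r*dt) * [p_u*0.424531 + p_m*0.643910 + p_d*0.779657] = 0.627320
  V(2,-1) = exp(-r*dt) * [p_u*0.070000 + p_m*0.424531 + p_d*0.643910] = 0.410726
  V(2,+0) = exp(-r*dt) * [p_u*0.000000 + p_m*0.070000 + p_d*0.424531] = 0.127670
  V(2,+1) = exp(-r*dt) * [p_u*0.000000 + p_m*0.000000 + p_d*0.070000] = 0.013519
  V(2,+2) = exp(-r*dt) * [p_u*0.000000 + p_m*0.000000 + p_d*0.000000] = 0.000000
  V(1,-1) = exp(-r*dt) * [p_u*0.127670 + p_m*0.410726 + p_d*0.627320] = 0.406192
  V(1,+0) = exp(-r*dt) * [p_u*0.013519 + p_m*0.127670 + p_d*0.410726] = 0.164440
  V(1,+1) = exp(-r*dt) * [p_u*0.000000 + p_m*0.013519 + p_d*0.127670] = 0.033479
  V(0,+0) = exp(-r*dt) * [p_u*0.033479 + p_m*0.164440 + p_d*0.406192] = 0.190218

Answer: Price = V(0,0) = 0.1902


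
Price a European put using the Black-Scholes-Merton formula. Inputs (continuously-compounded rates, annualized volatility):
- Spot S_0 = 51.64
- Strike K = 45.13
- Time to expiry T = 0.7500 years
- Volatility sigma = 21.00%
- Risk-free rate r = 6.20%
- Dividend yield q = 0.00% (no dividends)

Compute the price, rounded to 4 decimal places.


Answer: Price = 0.7174

Derivation:
d1 = (ln(S/K) + (r - q + 0.5*sigma^2) * T) / (sigma * sqrt(T)) = 1.08754564
d2 = d1 - sigma * sqrt(T) = 0.90568031
exp(-rT) = 0.95456456; exp(-qT) = 1.00000000
P = K * exp(-rT) * N(-d2) - S_0 * exp(-qT) * N(-d1)
N(-d1) = 0.13839787; N(-d2) = 0.18255254
P = 45.1300 * 0.95456456 * 0.18255254 - 51.6400 * 1.00000000 * 0.13839787 = 0.7174


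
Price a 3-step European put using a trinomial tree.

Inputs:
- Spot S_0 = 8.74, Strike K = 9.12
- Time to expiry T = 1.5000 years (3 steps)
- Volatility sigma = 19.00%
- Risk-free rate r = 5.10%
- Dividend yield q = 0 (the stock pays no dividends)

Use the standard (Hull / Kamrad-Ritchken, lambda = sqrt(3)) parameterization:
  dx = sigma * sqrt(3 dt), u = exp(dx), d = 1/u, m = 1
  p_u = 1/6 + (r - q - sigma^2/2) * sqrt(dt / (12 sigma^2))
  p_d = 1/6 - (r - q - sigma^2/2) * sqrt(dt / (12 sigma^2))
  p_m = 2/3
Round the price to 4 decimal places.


dt = T/N = 0.500000; dx = sigma*sqrt(3*dt) = 0.232702
u = exp(dx) = 1.262005; d = 1/u = 0.792390
p_u = 0.202066, p_m = 0.666667, p_d = 0.131267
Discount per step: exp(-r*dt) = 0.974822
Stock lattice S(k, j) with j the centered position index:
  k=0: S(0,+0) = 8.7400
  k=1: S(1,-1) = 6.9255; S(1,+0) = 8.7400; S(1,+1) = 11.0299
  k=2: S(2,-2) = 5.4877; S(2,-1) = 6.9255; S(2,+0) = 8.7400; S(2,+1) = 11.0299; S(2,+2) = 13.9198
  k=3: S(3,-3) = 4.3484; S(3,-2) = 5.4877; S(3,-1) = 6.9255; S(3,+0) = 8.7400; S(3,+1) = 11.0299; S(3,+2) = 13.9198; S(3,+3) = 17.5669
Terminal payoffs V(N, j) = max(K - S_T, 0):
  V(3,-3) = 4.771610; V(3,-2) = 3.632311; V(3,-1) = 2.194511; V(3,+0) = 0.380000; V(3,+1) = 0.000000; V(3,+2) = 0.000000; V(3,+3) = 0.000000
Backward induction: V(k, j) = exp(-r*dt) * [p_u * V(k+1, j+1) + p_m * V(k+1, j) + p_d * V(k+1, j-1)]
  V(2,-2) = exp(-r*dt) * [p_u*2.194511 + p_m*3.632311 + p_d*4.771610] = 3.403430
  V(2,-1) = exp(-r*dt) * [p_u*0.380000 + p_m*2.194511 + p_d*3.632311] = 1.965823
  V(2,+0) = exp(-r*dt) * [p_u*0.000000 + p_m*0.380000 + p_d*2.194511] = 0.527770
  V(2,+1) = exp(-r*dt) * [p_u*0.000000 + p_m*0.000000 + p_d*0.380000] = 0.048626
  V(2,+2) = exp(-r*dt) * [p_u*0.000000 + p_m*0.000000 + p_d*0.000000] = 0.000000
  V(1,-1) = exp(-r*dt) * [p_u*0.527770 + p_m*1.965823 + p_d*3.403430] = 1.817022
  V(1,+0) = exp(-r*dt) * [p_u*0.048626 + p_m*0.527770 + p_d*1.965823] = 0.604117
  V(1,+1) = exp(-r*dt) * [p_u*0.000000 + p_m*0.048626 + p_d*0.527770] = 0.099135
  V(0,+0) = exp(-r*dt) * [p_u*0.099135 + p_m*0.604117 + p_d*1.817022] = 0.644642

Answer: Price = V(0,0) = 0.6446


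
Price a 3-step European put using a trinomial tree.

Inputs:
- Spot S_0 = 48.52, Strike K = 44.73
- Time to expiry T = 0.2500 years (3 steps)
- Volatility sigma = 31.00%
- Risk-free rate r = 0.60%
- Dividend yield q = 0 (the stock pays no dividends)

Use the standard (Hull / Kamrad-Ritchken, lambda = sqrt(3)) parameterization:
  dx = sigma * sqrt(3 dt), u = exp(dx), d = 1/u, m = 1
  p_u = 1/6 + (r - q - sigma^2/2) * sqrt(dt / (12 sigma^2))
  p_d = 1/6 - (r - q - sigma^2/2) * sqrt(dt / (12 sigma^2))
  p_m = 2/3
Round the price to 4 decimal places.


Answer: Price = V(0,0) = 1.4581

Derivation:
dt = T/N = 0.083333; dx = sigma*sqrt(3*dt) = 0.155000
u = exp(dx) = 1.167658; d = 1/u = 0.856415
p_u = 0.155363, p_m = 0.666667, p_d = 0.177970
Discount per step: exp(-r*dt) = 0.999500
Stock lattice S(k, j) with j the centered position index:
  k=0: S(0,+0) = 48.5200
  k=1: S(1,-1) = 41.5533; S(1,+0) = 48.5200; S(1,+1) = 56.6548
  k=2: S(2,-2) = 35.5868; S(2,-1) = 41.5533; S(2,+0) = 48.5200; S(2,+1) = 56.6548; S(2,+2) = 66.1534
  k=3: S(3,-3) = 30.4771; S(3,-2) = 35.5868; S(3,-1) = 41.5533; S(3,+0) = 48.5200; S(3,+1) = 56.6548; S(3,+2) = 66.1534; S(3,+3) = 77.2445
Terminal payoffs V(N, j) = max(K - S_T, 0):
  V(3,-3) = 14.252885; V(3,-2) = 9.143154; V(3,-1) = 3.176736; V(3,+0) = 0.000000; V(3,+1) = 0.000000; V(3,+2) = 0.000000; V(3,+3) = 0.000000
Backward induction: V(k, j) = exp(-r*dt) * [p_u * V(k+1, j+1) + p_m * V(k+1, j) + p_d * V(k+1, j-1)]
  V(2,-2) = exp(-r*dt) * [p_u*3.176736 + p_m*9.143154 + p_d*14.252885] = 9.121013
  V(2,-1) = exp(-r*dt) * [p_u*0.000000 + p_m*3.176736 + p_d*9.143154] = 3.743163
  V(2,+0) = exp(-r*dt) * [p_u*0.000000 + p_m*0.000000 + p_d*3.176736] = 0.565082
  V(2,+1) = exp(-r*dt) * [p_u*0.000000 + p_m*0.000000 + p_d*0.000000] = 0.000000
  V(2,+2) = exp(-r*dt) * [p_u*0.000000 + p_m*0.000000 + p_d*0.000000] = 0.000000
  V(1,-1) = exp(-r*dt) * [p_u*0.565082 + p_m*3.743163 + p_d*9.121013] = 4.204403
  V(1,+0) = exp(-r*dt) * [p_u*0.000000 + p_m*0.565082 + p_d*3.743163] = 1.042373
  V(1,+1) = exp(-r*dt) * [p_u*0.000000 + p_m*0.000000 + p_d*0.565082] = 0.100518
  V(0,+0) = exp(-r*dt) * [p_u*0.100518 + p_m*1.042373 + p_d*4.204403] = 1.458062


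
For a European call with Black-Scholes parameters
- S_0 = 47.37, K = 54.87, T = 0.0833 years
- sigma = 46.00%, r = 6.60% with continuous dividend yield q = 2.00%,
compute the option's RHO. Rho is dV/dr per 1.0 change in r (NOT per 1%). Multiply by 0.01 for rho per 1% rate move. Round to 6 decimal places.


Answer: Rho = 0.573618

Derivation:
d1 = -1.0118156502; d2 = -1.1445796513
phi(d1) = 0.2391118157; exp(-qT) = 0.9983353870; exp(-rT) = 0.9945172852
N(d2) = 0.1261916628
Rho = K*T*exp(-rT)*N(d2) = 54.8700 * 0.0833 * 0.9945172852 * 0.1261916628 = 0.573618


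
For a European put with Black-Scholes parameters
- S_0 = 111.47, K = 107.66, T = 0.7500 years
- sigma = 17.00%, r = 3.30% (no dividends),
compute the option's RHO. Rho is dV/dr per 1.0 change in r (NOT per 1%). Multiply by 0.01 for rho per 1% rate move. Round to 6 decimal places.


Answer: Rho = -29.179046

Derivation:
d1 = 0.4779433447; d2 = 0.3307190260
phi(d1) = 0.3558829289; exp(-qT) = 1.0000000000; exp(-rT) = 0.9755537700
N(-d2) = 0.3704283648
Rho = -K*T*exp(-rT)*N(-d2) = -107.6600 * 0.7500 * 0.9755537700 * 0.3704283648 = -29.179046


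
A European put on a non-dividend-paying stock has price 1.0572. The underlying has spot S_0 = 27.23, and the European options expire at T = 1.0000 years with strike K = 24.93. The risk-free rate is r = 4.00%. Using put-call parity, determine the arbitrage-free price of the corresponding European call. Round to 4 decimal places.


Answer: Call price = 4.3347

Derivation:
Put-call parity: C - P = S_0 * exp(-qT) - K * exp(-rT).
S_0 * exp(-qT) = 27.2300 * 1.00000000 = 27.23000000
K * exp(-rT) = 24.9300 * 0.96078944 = 23.95248072
C = P + S*exp(-qT) - K*exp(-rT)
C = 1.0572 + 27.23000000 - 23.95248072 = 4.3347


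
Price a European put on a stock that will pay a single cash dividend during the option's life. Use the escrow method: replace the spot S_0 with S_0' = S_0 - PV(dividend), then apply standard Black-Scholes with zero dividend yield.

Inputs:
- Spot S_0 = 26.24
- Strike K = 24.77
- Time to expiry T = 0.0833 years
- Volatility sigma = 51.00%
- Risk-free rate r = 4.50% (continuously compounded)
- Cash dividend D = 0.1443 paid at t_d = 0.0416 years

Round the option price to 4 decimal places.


Answer: Price = 0.8860

Derivation:
PV(D) = D * exp(-r * t_d) = 0.1443 * 0.99812975 = 0.14403012
S_0' = S_0 - PV(D) = 26.2400 - 0.14403012 = 26.09596988
d1 = (ln(S_0'/K) + (r + sigma^2/2)*T) / (sigma*sqrt(T)) = 0.45333993
d2 = d1 - sigma*sqrt(T) = 0.30614506
exp(-rT) = 0.99625852
N(-d1) = 0.32515199; N(-d2) = 0.37974710
P = K * exp(-rT) * N(-d2) - S_0' * N(-d1) = 24.7700 * 0.99625852 * 0.37974710 - 26.09596988 * 0.32515199 = 0.8860


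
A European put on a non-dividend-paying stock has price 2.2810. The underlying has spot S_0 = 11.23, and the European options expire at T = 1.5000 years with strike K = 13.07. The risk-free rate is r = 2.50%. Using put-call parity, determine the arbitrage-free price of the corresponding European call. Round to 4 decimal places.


Put-call parity: C - P = S_0 * exp(-qT) - K * exp(-rT).
S_0 * exp(-qT) = 11.2300 * 1.00000000 = 11.23000000
K * exp(-rT) = 13.0700 * 0.96319442 = 12.58895104
C = P + S*exp(-qT) - K*exp(-rT)
C = 2.2810 + 11.23000000 - 12.58895104 = 0.9220

Answer: Call price = 0.9220


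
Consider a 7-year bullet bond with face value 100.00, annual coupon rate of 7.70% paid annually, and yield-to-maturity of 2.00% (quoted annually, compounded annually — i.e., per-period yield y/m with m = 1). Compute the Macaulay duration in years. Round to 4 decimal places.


Coupon per period c = face * coupon_rate / m = 7.700000
Periods per year m = 1; per-period yield y/m = 0.020000
Number of cashflows N = 7
Cashflows (t years, CF_t, discount factor 1/(1+y/m)^(m*t), PV):
  t = 1.0000: CF_t = 7.700000, DF = 0.980392, PV = 7.549020
  t = 2.0000: CF_t = 7.700000, DF = 0.961169, PV = 7.401000
  t = 3.0000: CF_t = 7.700000, DF = 0.942322, PV = 7.255882
  t = 4.0000: CF_t = 7.700000, DF = 0.923845, PV = 7.113610
  t = 5.0000: CF_t = 7.700000, DF = 0.905731, PV = 6.974127
  t = 6.0000: CF_t = 7.700000, DF = 0.887971, PV = 6.837380
  t = 7.0000: CF_t = 107.700000, DF = 0.870560, PV = 93.759331
Price P = sum_t PV_t = 136.890349
Macaulay numerator sum_t t * PV_t:
  t * PV_t at t = 1.0000: 7.549020
  t * PV_t at t = 2.0000: 14.801999
  t * PV_t at t = 3.0000: 21.767646
  t * PV_t at t = 4.0000: 28.454439
  t * PV_t at t = 5.0000: 34.870636
  t * PV_t at t = 6.0000: 41.024278
  t * PV_t at t = 7.0000: 656.315319
Macaulay duration D = (sum_t t * PV_t) / P = 804.783337 / 136.890349 = 5.879036

Answer: Macaulay duration = 5.8790 years


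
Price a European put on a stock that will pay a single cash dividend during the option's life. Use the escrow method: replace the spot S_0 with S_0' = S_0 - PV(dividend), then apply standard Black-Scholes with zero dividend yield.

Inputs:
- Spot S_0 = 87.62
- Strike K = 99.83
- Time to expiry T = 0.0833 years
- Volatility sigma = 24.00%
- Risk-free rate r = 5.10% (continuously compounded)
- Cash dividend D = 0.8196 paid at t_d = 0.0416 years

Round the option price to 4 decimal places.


Answer: Price = 12.6658

Derivation:
PV(D) = D * exp(-r * t_d) = 0.8196 * 0.99788065 = 0.81786298
S_0' = S_0 - PV(D) = 87.6200 - 0.81786298 = 86.80213702
d1 = (ln(S_0'/K) + (r + sigma^2/2)*T) / (sigma*sqrt(T)) = -1.92281894
d2 = d1 - sigma*sqrt(T) = -1.99208712
exp(-rT) = 0.99576071
N(-d1) = 0.97274860; N(-d2) = 0.97681925
P = K * exp(-rT) * N(-d2) - S_0' * N(-d1) = 99.8300 * 0.99576071 * 0.97681925 - 86.80213702 * 0.97274860 = 12.6658


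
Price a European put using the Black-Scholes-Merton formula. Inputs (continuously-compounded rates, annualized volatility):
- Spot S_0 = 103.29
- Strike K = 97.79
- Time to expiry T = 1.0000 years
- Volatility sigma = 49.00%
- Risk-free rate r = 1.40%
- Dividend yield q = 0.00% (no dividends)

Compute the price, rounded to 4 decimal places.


d1 = (ln(S/K) + (r - q + 0.5*sigma^2) * T) / (sigma * sqrt(T)) = 0.38524131
d2 = d1 - sigma * sqrt(T) = -0.10475869
exp(-rT) = 0.98609754; exp(-qT) = 1.00000000
P = K * exp(-rT) * N(-d2) - S_0 * exp(-qT) * N(-d1)
N(-d1) = 0.35002932; N(-d2) = 0.54171635
P = 97.7900 * 0.98609754 * 0.54171635 - 103.2900 * 1.00000000 * 0.35002932 = 16.0834

Answer: Price = 16.0834


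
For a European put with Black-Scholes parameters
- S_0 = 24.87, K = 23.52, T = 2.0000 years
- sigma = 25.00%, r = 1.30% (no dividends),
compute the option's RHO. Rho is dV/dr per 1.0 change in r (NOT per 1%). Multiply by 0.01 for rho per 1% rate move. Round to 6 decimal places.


d1 = 0.4081735280; d2 = 0.0546201374
phi(d1) = 0.3670558188; exp(-qT) = 1.0000000000; exp(-rT) = 0.9743350896
N(-d2) = 0.4782205477
Rho = -K*T*exp(-rT)*N(-d2) = -23.5200 * 2.0000 * 0.9743350896 * 0.4782205477 = -21.918150

Answer: Rho = -21.918150


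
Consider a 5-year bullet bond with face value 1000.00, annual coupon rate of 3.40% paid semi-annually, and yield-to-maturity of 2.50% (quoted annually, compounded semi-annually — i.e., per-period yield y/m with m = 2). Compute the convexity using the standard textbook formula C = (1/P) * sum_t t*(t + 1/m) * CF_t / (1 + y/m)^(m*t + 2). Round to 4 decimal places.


Coupon per period c = face * coupon_rate / m = 17.000000
Periods per year m = 2; per-period yield y/m = 0.012500
Number of cashflows N = 10
Cashflows (t years, CF_t, discount factor 1/(1+y/m)^(m*t), PV):
  t = 0.5000: CF_t = 17.000000, DF = 0.987654, PV = 16.790123
  t = 1.0000: CF_t = 17.000000, DF = 0.975461, PV = 16.582838
  t = 1.5000: CF_t = 17.000000, DF = 0.963418, PV = 16.378112
  t = 2.0000: CF_t = 17.000000, DF = 0.951524, PV = 16.175913
  t = 2.5000: CF_t = 17.000000, DF = 0.939777, PV = 15.976210
  t = 3.0000: CF_t = 17.000000, DF = 0.928175, PV = 15.778973
  t = 3.5000: CF_t = 17.000000, DF = 0.916716, PV = 15.584171
  t = 4.0000: CF_t = 17.000000, DF = 0.905398, PV = 15.391774
  t = 4.5000: CF_t = 17.000000, DF = 0.894221, PV = 15.201752
  t = 5.0000: CF_t = 1017.000000, DF = 0.883181, PV = 898.195002
Price P = sum_t PV_t = 1042.054867
Convexity numerator sum_t t*(t + 1/m) * CF_t / (1+y/m)^(m*t + 2):
  t = 0.5000: term = 8.189056
  t = 1.0000: term = 24.263869
  t = 1.5000: term = 47.928630
  t = 2.0000: term = 78.894864
  t = 2.5000: term = 116.881281
  t = 3.0000: term = 161.613623
  t = 3.5000: term = 212.824524
  t = 4.0000: term = 270.253363
  t = 4.5000: term = 333.646128
  t = 5.0000: term = 24094.241782
Convexity = (1/P) * sum = 25348.737120 / 1042.054867 = 24.325722

Answer: Convexity = 24.3257
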